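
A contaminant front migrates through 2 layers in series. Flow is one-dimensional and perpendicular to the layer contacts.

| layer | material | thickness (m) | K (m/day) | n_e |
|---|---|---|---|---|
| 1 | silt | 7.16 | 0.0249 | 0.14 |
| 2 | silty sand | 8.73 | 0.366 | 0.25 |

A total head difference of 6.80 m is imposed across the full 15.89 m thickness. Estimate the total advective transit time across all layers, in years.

0.399

With flow normal to the layers, continuity requires the same specific discharge q through every layer.
Σ(b_i/K_i) = 7.16/0.0249 + 8.73/0.366 = 311.4 d.
q = Δh / Σ(b_i/K_i) = 6.80 / 311.4 = 0.02184 m/day.
In each layer the seepage velocity is v_i = q/n_i, so the layer transit time is t_i = b_i·n_i / q:
  layer 1 (silt): t_1 = 7.16 × 0.14 / 0.02184 = 45.90 d
  layer 2 (silty sand): t_2 = 8.73 × 0.25 / 0.02184 = 99.95 d
Total t = Σ t_i = 145.9 days = 0.3993 years.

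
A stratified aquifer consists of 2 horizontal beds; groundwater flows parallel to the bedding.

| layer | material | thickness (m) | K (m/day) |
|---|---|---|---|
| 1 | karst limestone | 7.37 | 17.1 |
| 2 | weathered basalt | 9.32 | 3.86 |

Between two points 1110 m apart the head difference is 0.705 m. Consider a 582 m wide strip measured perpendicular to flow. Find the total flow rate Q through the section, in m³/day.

Flow is parallel to layering, so each bed carries its own Darcy discharge and the transmissivities add.
Σ(K_i·b_i) = 17.1×7.37 + 3.86×9.32 = 162.0 m²/day.
Hydraulic gradient i = Δh / L = 0.705 / 1110 = 0.0006351.
Q = Σ(K_i·b_i) · W · i = 162.0 × 582 × 0.0006351 = 59.88 m³/day.

59.9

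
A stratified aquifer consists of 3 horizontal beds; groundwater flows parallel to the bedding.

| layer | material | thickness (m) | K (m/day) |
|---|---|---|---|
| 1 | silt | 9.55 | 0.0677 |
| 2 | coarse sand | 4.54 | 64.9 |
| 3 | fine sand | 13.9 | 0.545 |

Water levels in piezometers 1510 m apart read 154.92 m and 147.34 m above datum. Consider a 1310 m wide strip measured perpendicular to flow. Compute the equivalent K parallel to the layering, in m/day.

10.8

Flow is parallel to layering, so each bed carries its own Darcy discharge and the transmissivities add.
Σ(K_i·b_i) = 0.0677×9.55 + 64.9×4.54 + 0.545×13.9 = 302.9 m²/day.
Total thickness b = 27.99 m, so K_eq = Σ(K_i·b_i)/b = 10.82 m/day.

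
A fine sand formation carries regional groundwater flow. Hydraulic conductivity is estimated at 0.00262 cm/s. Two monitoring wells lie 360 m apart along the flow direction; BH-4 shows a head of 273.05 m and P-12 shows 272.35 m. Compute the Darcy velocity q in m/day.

0.00440

Convert K: 0.00262 cm/s × 864 = 2.264 m/day.
Hydraulic gradient i = (273.05 − 272.35) / 360 = 0.7 / 360 = 0.001944.
Specific discharge q = K · i = 2.264 × 0.001944 = 0.004402 m/day.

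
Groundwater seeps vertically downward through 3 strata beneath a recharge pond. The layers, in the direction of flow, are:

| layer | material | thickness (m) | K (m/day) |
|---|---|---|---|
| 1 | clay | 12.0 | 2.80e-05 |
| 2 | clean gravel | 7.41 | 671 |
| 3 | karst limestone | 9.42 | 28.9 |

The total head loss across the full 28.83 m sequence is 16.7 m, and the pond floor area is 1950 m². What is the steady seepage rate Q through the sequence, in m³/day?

0.0760

Flow is perpendicular to layering, so the layers act in series and the equivalent K is the thickness-weighted harmonic mean.
Total thickness L = 12.0 + 7.41 + 9.42 = 28.83 m.
Σ(b_i/K_i) = 12.0/2.80e-05 + 7.41/671 + 9.42/28.9 = 4.286e+05 d.
K_eq = L / Σ(b_i/K_i) = 28.83 / 4.286e+05 = 6.727e-05 m/day.
Q = K_eq · A · (Δh/L) = 6.727e-05 × 1950 × (16.7/28.83) = 0.07598 m³/day.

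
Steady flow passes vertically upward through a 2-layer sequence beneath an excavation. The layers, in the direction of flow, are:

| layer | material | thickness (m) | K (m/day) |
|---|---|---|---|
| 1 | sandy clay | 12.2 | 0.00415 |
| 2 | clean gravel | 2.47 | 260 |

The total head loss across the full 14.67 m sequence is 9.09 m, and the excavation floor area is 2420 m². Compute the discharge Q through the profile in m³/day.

7.48

Flow is perpendicular to layering, so the layers act in series and the equivalent K is the thickness-weighted harmonic mean.
Total thickness L = 12.2 + 2.47 = 14.67 m.
Σ(b_i/K_i) = 12.2/0.00415 + 2.47/260 = 2940 d.
K_eq = L / Σ(b_i/K_i) = 14.67 / 2940 = 0.004990 m/day.
Q = K_eq · A · (Δh/L) = 0.004990 × 2420 × (9.09/14.67) = 7.483 m³/day.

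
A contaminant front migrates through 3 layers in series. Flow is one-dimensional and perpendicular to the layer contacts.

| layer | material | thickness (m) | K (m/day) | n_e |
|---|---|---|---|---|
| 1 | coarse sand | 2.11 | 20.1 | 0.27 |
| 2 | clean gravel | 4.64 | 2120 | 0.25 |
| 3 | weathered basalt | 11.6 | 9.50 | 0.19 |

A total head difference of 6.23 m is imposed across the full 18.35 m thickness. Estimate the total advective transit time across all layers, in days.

0.839

With flow normal to the layers, continuity requires the same specific discharge q through every layer.
Σ(b_i/K_i) = 2.11/20.1 + 4.64/2120 + 11.6/9.50 = 1.328 d.
q = Δh / Σ(b_i/K_i) = 6.23 / 1.328 = 4.691 m/day.
In each layer the seepage velocity is v_i = q/n_i, so the layer transit time is t_i = b_i·n_i / q:
  layer 1 (coarse sand): t_1 = 2.11 × 0.27 / 4.691 = 0.1215 d
  layer 2 (clean gravel): t_2 = 4.64 × 0.25 / 4.691 = 0.2473 d
  layer 3 (weathered basalt): t_3 = 11.6 × 0.19 / 4.691 = 0.4699 d
Total t = Σ t_i = 0.8387 days.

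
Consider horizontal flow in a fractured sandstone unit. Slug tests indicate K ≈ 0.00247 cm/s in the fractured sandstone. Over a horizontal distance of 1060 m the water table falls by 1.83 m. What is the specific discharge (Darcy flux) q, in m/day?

Convert K: 0.00247 cm/s × 864 = 2.134 m/day.
Hydraulic gradient i = Δh / L = 1.83 / 1060 = 0.001726.
Specific discharge q = K · i = 2.134 × 0.001726 = 0.003684 m/day.

0.00368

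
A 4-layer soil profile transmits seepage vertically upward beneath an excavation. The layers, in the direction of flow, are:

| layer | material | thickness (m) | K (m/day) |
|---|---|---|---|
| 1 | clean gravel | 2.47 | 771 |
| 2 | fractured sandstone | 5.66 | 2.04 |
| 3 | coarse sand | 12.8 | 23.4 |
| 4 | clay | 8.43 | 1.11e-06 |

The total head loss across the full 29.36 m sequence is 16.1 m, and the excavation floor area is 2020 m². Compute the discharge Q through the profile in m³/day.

0.00428

Flow is perpendicular to layering, so the layers act in series and the equivalent K is the thickness-weighted harmonic mean.
Total thickness L = 2.47 + 5.66 + 12.8 + 8.43 = 29.36 m.
Σ(b_i/K_i) = 2.47/771 + 5.66/2.04 + 12.8/23.4 + 8.43/1.11e-06 = 7.595e+06 d.
K_eq = L / Σ(b_i/K_i) = 29.36 / 7.595e+06 = 3.866e-06 m/day.
Q = K_eq · A · (Δh/L) = 3.866e-06 × 2020 × (16.1/29.36) = 0.004282 m³/day.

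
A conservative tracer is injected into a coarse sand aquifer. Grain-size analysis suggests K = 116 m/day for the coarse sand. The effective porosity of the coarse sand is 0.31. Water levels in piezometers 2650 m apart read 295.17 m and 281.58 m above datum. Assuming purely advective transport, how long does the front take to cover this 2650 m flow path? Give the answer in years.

3.78

Hydraulic gradient i = (295.17 − 281.58) / 2650 = 13.59 / 2650 = 0.005128.
Darcy flux q = K · i = 116.0 × 0.005128 = 0.5949 m/day.
Seepage velocity v = q / n_e = 0.5949 / 0.31 = 1.919 m/day.
Travel time t = L / v = 2650 / 1.919 = 1381 days = 3.781 years.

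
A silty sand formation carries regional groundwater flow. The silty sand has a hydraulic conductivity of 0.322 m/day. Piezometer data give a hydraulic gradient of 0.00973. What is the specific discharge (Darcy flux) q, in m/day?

0.00313

Hydraulic gradient i = 0.00973.
Specific discharge q = K · i = 0.3220 × 0.009730 = 0.003133 m/day.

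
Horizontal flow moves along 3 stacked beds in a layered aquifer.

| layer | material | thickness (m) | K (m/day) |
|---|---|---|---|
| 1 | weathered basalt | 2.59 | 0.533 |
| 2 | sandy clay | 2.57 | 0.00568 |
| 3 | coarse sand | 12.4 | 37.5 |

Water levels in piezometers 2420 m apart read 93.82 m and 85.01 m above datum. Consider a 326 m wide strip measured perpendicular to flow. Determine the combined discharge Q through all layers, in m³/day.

Flow is parallel to layering, so each bed carries its own Darcy discharge and the transmissivities add.
Σ(K_i·b_i) = 0.533×2.59 + 0.00568×2.57 + 37.5×12.4 = 466.4 m²/day.
Hydraulic gradient i = (93.82 − 85.01) / 2420 = 8.81 / 2420 = 0.003640.
Q = Σ(K_i·b_i) · W · i = 466.4 × 326 × 0.003640 = 553.5 m³/day.

554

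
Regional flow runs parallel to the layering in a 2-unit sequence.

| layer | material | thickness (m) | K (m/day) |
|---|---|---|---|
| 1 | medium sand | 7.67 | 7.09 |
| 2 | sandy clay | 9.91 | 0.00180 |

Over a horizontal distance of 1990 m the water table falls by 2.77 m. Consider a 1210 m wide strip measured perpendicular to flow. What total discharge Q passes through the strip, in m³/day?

Flow is parallel to layering, so each bed carries its own Darcy discharge and the transmissivities add.
Σ(K_i·b_i) = 7.09×7.67 + 0.00180×9.91 = 54.40 m²/day.
Hydraulic gradient i = Δh / L = 2.77 / 1990 = 0.001392.
Q = Σ(K_i·b_i) · W · i = 54.40 × 1210 × 0.001392 = 91.62 m³/day.

91.6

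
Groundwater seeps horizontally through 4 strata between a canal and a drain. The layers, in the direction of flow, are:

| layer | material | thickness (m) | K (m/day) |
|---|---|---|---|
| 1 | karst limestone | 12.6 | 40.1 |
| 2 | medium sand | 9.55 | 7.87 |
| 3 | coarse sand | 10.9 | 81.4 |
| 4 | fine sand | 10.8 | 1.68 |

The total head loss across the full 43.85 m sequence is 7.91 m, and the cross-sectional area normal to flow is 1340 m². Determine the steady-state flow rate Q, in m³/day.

1310

Flow is perpendicular to layering, so the layers act in series and the equivalent K is the thickness-weighted harmonic mean.
Total thickness L = 12.6 + 9.55 + 10.9 + 10.8 = 43.85 m.
Σ(b_i/K_i) = 12.6/40.1 + 9.55/7.87 + 10.9/81.4 + 10.8/1.68 = 8.090 d.
K_eq = L / Σ(b_i/K_i) = 43.85 / 8.090 = 5.420 m/day.
Q = K_eq · A · (Δh/L) = 5.420 × 1340 × (7.91/43.85) = 1310 m³/day.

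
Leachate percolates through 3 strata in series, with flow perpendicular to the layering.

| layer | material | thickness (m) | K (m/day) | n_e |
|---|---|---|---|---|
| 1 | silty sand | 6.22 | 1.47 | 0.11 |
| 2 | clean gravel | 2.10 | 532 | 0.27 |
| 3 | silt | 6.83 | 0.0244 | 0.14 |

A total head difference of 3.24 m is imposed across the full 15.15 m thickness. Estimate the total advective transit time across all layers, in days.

194

With flow normal to the layers, continuity requires the same specific discharge q through every layer.
Σ(b_i/K_i) = 6.22/1.47 + 2.10/532 + 6.83/0.0244 = 284.2 d.
q = Δh / Σ(b_i/K_i) = 3.24 / 284.2 = 0.01140 m/day.
In each layer the seepage velocity is v_i = q/n_i, so the layer transit time is t_i = b_i·n_i / q:
  layer 1 (silty sand): t_1 = 6.22 × 0.11 / 0.01140 = 60.01 d
  layer 2 (clean gravel): t_2 = 2.10 × 0.27 / 0.01140 = 49.73 d
  layer 3 (silt): t_3 = 6.83 × 0.14 / 0.01140 = 83.86 d
Total t = Σ t_i = 193.6 days.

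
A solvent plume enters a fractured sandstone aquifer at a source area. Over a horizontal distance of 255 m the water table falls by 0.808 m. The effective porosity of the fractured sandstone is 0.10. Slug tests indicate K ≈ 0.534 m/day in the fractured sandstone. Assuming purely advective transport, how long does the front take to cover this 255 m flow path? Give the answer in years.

41.3

Hydraulic gradient i = Δh / L = 0.808 / 255 = 0.003169.
Darcy flux q = K · i = 0.5340 × 0.003169 = 0.001692 m/day.
Seepage velocity v = q / n_e = 0.001692 / 0.10 = 0.01692 m/day.
Travel time t = L / v = 255 / 0.01692 = 15071 days = 41.26 years.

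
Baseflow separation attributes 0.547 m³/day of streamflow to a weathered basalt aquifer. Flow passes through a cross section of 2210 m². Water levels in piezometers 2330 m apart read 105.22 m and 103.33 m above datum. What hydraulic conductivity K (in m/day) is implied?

Hydraulic gradient i = (105.22 − 103.33) / 2330 = 1.89 / 2330 = 0.0008112.
From Q = K·A·i, K = Q / (A·i) = 0.547 / (2210 × 0.0008112) = 0.3051 m/day.

0.305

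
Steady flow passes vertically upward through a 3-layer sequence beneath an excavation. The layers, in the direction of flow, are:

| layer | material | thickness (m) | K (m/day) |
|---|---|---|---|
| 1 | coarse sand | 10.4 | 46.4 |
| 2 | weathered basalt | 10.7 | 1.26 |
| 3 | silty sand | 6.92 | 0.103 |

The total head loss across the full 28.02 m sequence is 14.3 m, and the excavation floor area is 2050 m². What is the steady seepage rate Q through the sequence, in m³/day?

386

Flow is perpendicular to layering, so the layers act in series and the equivalent K is the thickness-weighted harmonic mean.
Total thickness L = 10.4 + 10.7 + 6.92 = 28.02 m.
Σ(b_i/K_i) = 10.4/46.4 + 10.7/1.26 + 6.92/0.103 = 75.90 d.
K_eq = L / Σ(b_i/K_i) = 28.02 / 75.90 = 0.3692 m/day.
Q = K_eq · A · (Δh/L) = 0.3692 × 2050 × (14.3/28.02) = 386.2 m³/day.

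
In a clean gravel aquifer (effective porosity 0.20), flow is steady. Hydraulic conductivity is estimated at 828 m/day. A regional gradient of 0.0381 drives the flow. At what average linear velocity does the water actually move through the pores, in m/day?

Hydraulic gradient i = 0.0381.
Darcy flux q = K · i = 828.0 × 0.03810 = 31.55 m/day.
Seepage velocity v = q / n_e = 31.55 / 0.20 = 157.7 m/day.

158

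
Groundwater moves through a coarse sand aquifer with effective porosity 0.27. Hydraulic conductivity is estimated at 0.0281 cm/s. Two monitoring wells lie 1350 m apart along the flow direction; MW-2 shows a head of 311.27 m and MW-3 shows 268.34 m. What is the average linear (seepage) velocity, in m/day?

2.86

Convert K: 0.0281 cm/s × 864 = 24.28 m/day.
Hydraulic gradient i = (311.27 − 268.34) / 1350 = 42.93 / 1350 = 0.03180.
Darcy flux q = K · i = 24.28 × 0.03180 = 0.7721 m/day.
Seepage velocity v = q / n_e = 0.7721 / 0.27 = 2.859 m/day.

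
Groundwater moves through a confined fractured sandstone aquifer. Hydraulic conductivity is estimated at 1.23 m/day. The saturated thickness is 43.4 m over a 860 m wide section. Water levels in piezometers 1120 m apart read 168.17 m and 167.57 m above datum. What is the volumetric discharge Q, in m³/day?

24.6

Cross-sectional area A = 860 × 43.4 = 37324 m².
Hydraulic gradient i = (168.17 − 167.57) / 1120 = 0.6 / 1120 = 0.0005357.
Darcy's law: Q = K · A · i = 1.230 × 37324 × 0.0005357 = 24.59 m³/day.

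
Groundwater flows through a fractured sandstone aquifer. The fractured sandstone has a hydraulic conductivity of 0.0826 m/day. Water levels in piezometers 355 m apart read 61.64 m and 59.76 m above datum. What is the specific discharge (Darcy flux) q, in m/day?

Hydraulic gradient i = (61.64 − 59.76) / 355 = 1.88 / 355 = 0.005296.
Specific discharge q = K · i = 0.08260 × 0.005296 = 0.0004374 m/day.

0.000437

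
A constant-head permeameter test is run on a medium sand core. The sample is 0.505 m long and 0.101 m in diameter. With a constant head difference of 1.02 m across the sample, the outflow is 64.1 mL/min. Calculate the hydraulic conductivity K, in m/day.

5.70

Cross-sectional area A = π·(d/2)² = π × (0.101/2)² = 0.008012 m².
Convert discharge: 64.1 mL/min = 1.068e-06 m³/s.
Darcy's law rearranged: K = Q·L / (A·Δh) = 1.068e-06 × 0.505 / (0.008012 × 1.02) = 6.602e-05 m/s = 5.704 m/day.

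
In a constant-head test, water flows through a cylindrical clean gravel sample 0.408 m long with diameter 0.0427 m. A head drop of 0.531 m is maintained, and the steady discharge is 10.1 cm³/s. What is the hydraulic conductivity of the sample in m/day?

Cross-sectional area A = π·(d/2)² = π × (0.0427/2)² = 0.001432 m².
Convert discharge: 10.1 cm³/s = 1.010e-05 m³/s.
Darcy's law rearranged: K = Q·L / (A·Δh) = 1.010e-05 × 0.408 / (0.001432 × 0.531) = 0.005419 m/s = 468.2 m/day.

468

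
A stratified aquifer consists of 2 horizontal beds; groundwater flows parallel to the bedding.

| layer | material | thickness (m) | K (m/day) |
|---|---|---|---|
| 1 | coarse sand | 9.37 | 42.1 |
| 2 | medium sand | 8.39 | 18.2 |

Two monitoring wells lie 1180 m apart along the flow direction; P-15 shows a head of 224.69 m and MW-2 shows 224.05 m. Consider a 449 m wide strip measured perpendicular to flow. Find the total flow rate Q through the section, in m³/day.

133

Flow is parallel to layering, so each bed carries its own Darcy discharge and the transmissivities add.
Σ(K_i·b_i) = 42.1×9.37 + 18.2×8.39 = 547.2 m²/day.
Hydraulic gradient i = (224.69 − 224.05) / 1180 = 0.64 / 1180 = 0.0005424.
Q = Σ(K_i·b_i) · W · i = 547.2 × 449 × 0.0005424 = 133.3 m³/day.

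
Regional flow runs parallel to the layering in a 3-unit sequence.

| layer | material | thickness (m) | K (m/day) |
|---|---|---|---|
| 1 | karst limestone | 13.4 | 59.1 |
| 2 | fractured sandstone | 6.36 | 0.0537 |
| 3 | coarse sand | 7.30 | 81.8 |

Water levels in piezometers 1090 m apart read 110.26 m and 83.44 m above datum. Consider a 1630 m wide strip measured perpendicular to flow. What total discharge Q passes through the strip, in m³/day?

Flow is parallel to layering, so each bed carries its own Darcy discharge and the transmissivities add.
Σ(K_i·b_i) = 59.1×13.4 + 0.0537×6.36 + 81.8×7.30 = 1389 m²/day.
Hydraulic gradient i = (110.26 − 83.44) / 1090 = 26.82 / 1090 = 0.02461.
Q = Σ(K_i·b_i) · W · i = 1389 × 1630 × 0.02461 = 55725 m³/day.

55700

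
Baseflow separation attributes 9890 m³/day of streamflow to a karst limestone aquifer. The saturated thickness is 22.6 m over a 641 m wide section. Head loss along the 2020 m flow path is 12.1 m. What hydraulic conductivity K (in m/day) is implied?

114

Cross-sectional area A = 641 × 22.6 = 14487 m².
Hydraulic gradient i = Δh / L = 12.1 / 2020 = 0.005990.
From Q = K·A·i, K = Q / (A·i) = 9890 / (14487 × 0.005990) = 114.0 m/day.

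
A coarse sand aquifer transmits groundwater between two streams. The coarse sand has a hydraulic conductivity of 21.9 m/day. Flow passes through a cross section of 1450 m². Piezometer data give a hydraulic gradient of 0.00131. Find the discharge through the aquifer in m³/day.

41.6

Hydraulic gradient i = 0.00131.
Darcy's law: Q = K · A · i = 21.90 × 1450 × 0.001310 = 41.60 m³/day.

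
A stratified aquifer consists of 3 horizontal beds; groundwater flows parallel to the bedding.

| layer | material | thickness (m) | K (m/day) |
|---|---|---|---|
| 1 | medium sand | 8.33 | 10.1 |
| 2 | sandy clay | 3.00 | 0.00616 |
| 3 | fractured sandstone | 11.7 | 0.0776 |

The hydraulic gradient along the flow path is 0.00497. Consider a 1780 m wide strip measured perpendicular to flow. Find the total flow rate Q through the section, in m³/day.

Flow is parallel to layering, so each bed carries its own Darcy discharge and the transmissivities add.
Σ(K_i·b_i) = 10.1×8.33 + 0.00616×3.00 + 0.0776×11.7 = 85.06 m²/day.
Hydraulic gradient i = 0.00497.
Q = Σ(K_i·b_i) · W · i = 85.06 × 1780 × 0.004970 = 752.5 m³/day.

752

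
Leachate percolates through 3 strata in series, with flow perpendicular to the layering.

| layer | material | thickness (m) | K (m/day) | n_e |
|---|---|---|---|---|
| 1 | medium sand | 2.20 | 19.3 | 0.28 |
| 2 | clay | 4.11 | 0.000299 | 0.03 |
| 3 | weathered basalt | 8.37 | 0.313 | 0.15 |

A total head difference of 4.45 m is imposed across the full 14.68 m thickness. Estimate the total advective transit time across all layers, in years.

16.9

With flow normal to the layers, continuity requires the same specific discharge q through every layer.
Σ(b_i/K_i) = 2.20/19.3 + 4.11/0.000299 + 8.37/0.313 = 13773 d.
q = Δh / Σ(b_i/K_i) = 4.45 / 13773 = 0.0003231 m/day.
In each layer the seepage velocity is v_i = q/n_i, so the layer transit time is t_i = b_i·n_i / q:
  layer 1 (medium sand): t_1 = 2.20 × 0.28 / 0.0003231 = 1907 d
  layer 2 (clay): t_2 = 4.11 × 0.03 / 0.0003231 = 381.6 d
  layer 3 (weathered basalt): t_3 = 8.37 × 0.15 / 0.0003231 = 3886 d
Total t = Σ t_i = 6174 days = 16.90 years.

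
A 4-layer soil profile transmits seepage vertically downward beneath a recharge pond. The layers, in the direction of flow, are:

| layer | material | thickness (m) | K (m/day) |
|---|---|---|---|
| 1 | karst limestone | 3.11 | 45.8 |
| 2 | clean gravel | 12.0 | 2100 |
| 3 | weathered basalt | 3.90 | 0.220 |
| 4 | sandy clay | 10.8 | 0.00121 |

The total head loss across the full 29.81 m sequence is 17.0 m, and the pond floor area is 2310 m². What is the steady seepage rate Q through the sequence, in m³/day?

4.39

Flow is perpendicular to layering, so the layers act in series and the equivalent K is the thickness-weighted harmonic mean.
Total thickness L = 3.11 + 12.0 + 3.90 + 10.8 = 29.81 m.
Σ(b_i/K_i) = 3.11/45.8 + 12.0/2100 + 3.90/0.220 + 10.8/0.00121 = 8943 d.
K_eq = L / Σ(b_i/K_i) = 29.81 / 8943 = 0.003333 m/day.
Q = K_eq · A · (Δh/L) = 0.003333 × 2310 × (17.0/29.81) = 4.391 m³/day.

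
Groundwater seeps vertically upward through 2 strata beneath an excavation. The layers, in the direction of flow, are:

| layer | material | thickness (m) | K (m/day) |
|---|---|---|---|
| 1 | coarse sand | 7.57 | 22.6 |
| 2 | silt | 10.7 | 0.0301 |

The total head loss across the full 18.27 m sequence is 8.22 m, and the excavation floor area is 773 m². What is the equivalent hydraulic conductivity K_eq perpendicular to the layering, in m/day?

0.0513

Flow is perpendicular to layering, so the layers act in series and the equivalent K is the thickness-weighted harmonic mean.
Total thickness L = 7.57 + 10.7 = 18.27 m.
Σ(b_i/K_i) = 7.57/22.6 + 10.7/0.0301 = 355.8 d.
K_eq = L / Σ(b_i/K_i) = 18.27 / 355.8 = 0.05135 m/day.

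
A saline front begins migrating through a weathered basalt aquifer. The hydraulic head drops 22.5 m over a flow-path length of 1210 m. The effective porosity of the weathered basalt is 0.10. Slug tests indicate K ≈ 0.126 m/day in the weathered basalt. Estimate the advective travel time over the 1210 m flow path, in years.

Hydraulic gradient i = Δh / L = 22.5 / 1210 = 0.01860.
Darcy flux q = K · i = 0.1260 × 0.01860 = 0.002343 m/day.
Seepage velocity v = q / n_e = 0.002343 / 0.10 = 0.02343 m/day.
Travel time t = L / v = 1210 / 0.02343 = 51644 days = 141.4 years.

141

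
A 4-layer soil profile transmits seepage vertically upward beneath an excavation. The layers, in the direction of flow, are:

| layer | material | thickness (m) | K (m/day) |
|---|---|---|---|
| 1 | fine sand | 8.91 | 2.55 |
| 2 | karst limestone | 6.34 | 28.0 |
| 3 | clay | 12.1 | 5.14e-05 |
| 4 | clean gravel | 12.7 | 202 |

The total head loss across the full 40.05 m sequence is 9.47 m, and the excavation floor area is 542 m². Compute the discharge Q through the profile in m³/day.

0.0218

Flow is perpendicular to layering, so the layers act in series and the equivalent K is the thickness-weighted harmonic mean.
Total thickness L = 8.91 + 6.34 + 12.1 + 12.7 = 40.05 m.
Σ(b_i/K_i) = 8.91/2.55 + 6.34/28.0 + 12.1/5.14e-05 + 12.7/202 = 2.354e+05 d.
K_eq = L / Σ(b_i/K_i) = 40.05 / 2.354e+05 = 0.0001701 m/day.
Q = K_eq · A · (Δh/L) = 0.0001701 × 542 × (9.47/40.05) = 0.02180 m³/day.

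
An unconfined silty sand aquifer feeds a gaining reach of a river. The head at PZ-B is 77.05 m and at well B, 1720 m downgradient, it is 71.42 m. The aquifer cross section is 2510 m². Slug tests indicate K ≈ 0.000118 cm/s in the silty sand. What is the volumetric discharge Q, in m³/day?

Convert K: 0.000118 cm/s × 864 = 0.1020 m/day.
Hydraulic gradient i = (77.05 − 71.42) / 1720 = 5.63 / 1720 = 0.003273.
Darcy's law: Q = K · A · i = 0.1020 × 2510 × 0.003273 = 0.8376 m³/day.

0.838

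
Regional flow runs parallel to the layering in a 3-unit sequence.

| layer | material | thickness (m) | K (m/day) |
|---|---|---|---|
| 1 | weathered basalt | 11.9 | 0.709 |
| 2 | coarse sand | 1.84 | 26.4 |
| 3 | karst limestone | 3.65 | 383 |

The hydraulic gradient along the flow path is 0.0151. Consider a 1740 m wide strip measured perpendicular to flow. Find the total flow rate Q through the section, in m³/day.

38200

Flow is parallel to layering, so each bed carries its own Darcy discharge and the transmissivities add.
Σ(K_i·b_i) = 0.709×11.9 + 26.4×1.84 + 383×3.65 = 1455 m²/day.
Hydraulic gradient i = 0.0151.
Q = Σ(K_i·b_i) · W · i = 1455 × 1740 × 0.01510 = 38228 m³/day.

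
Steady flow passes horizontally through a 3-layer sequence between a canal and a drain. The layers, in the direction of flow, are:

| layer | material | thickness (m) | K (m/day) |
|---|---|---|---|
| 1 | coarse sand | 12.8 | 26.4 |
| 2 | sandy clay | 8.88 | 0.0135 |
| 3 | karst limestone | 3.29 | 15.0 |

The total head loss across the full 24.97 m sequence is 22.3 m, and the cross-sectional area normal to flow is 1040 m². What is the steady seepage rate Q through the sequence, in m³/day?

Flow is perpendicular to layering, so the layers act in series and the equivalent K is the thickness-weighted harmonic mean.
Total thickness L = 12.8 + 8.88 + 3.29 = 24.97 m.
Σ(b_i/K_i) = 12.8/26.4 + 8.88/0.0135 + 3.29/15.0 = 658.5 d.
K_eq = L / Σ(b_i/K_i) = 24.97 / 658.5 = 0.03792 m/day.
Q = K_eq · A · (Δh/L) = 0.03792 × 1040 × (22.3/24.97) = 35.22 m³/day.

35.2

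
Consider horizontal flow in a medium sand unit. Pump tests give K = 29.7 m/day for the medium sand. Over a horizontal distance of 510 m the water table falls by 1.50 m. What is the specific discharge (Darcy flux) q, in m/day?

Hydraulic gradient i = Δh / L = 1.50 / 510 = 0.002941.
Specific discharge q = K · i = 29.70 × 0.002941 = 0.08735 m/day.

0.0874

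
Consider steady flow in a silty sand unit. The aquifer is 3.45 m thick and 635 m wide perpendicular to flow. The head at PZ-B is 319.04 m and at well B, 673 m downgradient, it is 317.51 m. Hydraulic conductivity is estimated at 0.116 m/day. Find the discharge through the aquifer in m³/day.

Cross-sectional area A = 635 × 3.45 = 2191 m².
Hydraulic gradient i = (319.04 − 317.51) / 673 = 1.53 / 673 = 0.002273.
Darcy's law: Q = K · A · i = 0.1160 × 2191 × 0.002273 = 0.5777 m³/day.

0.578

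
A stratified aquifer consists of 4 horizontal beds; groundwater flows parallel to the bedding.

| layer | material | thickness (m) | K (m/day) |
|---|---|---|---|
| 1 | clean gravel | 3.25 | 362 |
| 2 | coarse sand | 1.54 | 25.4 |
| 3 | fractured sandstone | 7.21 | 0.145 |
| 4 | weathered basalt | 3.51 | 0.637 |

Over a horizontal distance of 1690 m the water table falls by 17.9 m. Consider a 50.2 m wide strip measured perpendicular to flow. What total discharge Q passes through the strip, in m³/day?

648

Flow is parallel to layering, so each bed carries its own Darcy discharge and the transmissivities add.
Σ(K_i·b_i) = 362×3.25 + 25.4×1.54 + 0.145×7.21 + 0.637×3.51 = 1219 m²/day.
Hydraulic gradient i = Δh / L = 17.9 / 1690 = 0.01059.
Q = Σ(K_i·b_i) · W · i = 1219 × 50.2 × 0.01059 = 648.1 m³/day.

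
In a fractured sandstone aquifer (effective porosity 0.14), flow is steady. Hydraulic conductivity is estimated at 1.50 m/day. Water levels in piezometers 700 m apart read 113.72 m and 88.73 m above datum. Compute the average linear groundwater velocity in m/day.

Hydraulic gradient i = (113.72 − 88.73) / 700 = 24.99 / 700 = 0.03570.
Darcy flux q = K · i = 1.500 × 0.03570 = 0.05355 m/day.
Seepage velocity v = q / n_e = 0.05355 / 0.14 = 0.3825 m/day.

0.382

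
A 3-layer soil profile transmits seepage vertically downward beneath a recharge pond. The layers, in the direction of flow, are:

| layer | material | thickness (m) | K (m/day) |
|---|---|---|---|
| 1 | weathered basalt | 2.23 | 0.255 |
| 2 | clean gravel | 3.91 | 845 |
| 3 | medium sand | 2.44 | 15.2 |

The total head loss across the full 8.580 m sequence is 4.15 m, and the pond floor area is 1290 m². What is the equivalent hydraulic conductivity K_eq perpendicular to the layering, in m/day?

0.963

Flow is perpendicular to layering, so the layers act in series and the equivalent K is the thickness-weighted harmonic mean.
Total thickness L = 2.23 + 3.91 + 2.44 = 8.580 m.
Σ(b_i/K_i) = 2.23/0.255 + 3.91/845 + 2.44/15.2 = 8.910 d.
K_eq = L / Σ(b_i/K_i) = 8.580 / 8.910 = 0.9629 m/day.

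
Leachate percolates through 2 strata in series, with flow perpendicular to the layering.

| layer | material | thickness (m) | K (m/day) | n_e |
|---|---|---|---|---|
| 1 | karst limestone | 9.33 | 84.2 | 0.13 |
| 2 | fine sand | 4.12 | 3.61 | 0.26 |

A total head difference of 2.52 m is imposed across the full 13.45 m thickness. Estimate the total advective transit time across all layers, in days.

With flow normal to the layers, continuity requires the same specific discharge q through every layer.
Σ(b_i/K_i) = 9.33/84.2 + 4.12/3.61 = 1.252 d.
q = Δh / Σ(b_i/K_i) = 2.52 / 1.252 = 2.013 m/day.
In each layer the seepage velocity is v_i = q/n_i, so the layer transit time is t_i = b_i·n_i / q:
  layer 1 (karst limestone): t_1 = 9.33 × 0.13 / 2.013 = 0.6026 d
  layer 2 (fine sand): t_2 = 4.12 × 0.26 / 2.013 = 0.5322 d
Total t = Σ t_i = 1.135 days.

1.13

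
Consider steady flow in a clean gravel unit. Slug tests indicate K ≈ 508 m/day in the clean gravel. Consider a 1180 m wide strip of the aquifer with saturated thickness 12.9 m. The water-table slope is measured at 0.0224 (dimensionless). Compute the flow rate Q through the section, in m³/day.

Cross-sectional area A = 1180 × 12.9 = 15222 m².
Hydraulic gradient i = 0.0224.
Darcy's law: Q = K · A · i = 508.0 × 15222 × 0.02240 = 1.732e+05 m³/day.

173000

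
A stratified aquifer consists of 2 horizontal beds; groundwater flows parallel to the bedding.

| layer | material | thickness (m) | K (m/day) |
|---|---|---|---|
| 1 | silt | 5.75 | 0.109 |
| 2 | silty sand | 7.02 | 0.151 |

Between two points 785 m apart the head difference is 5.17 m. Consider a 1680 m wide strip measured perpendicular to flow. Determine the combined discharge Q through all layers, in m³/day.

18.7

Flow is parallel to layering, so each bed carries its own Darcy discharge and the transmissivities add.
Σ(K_i·b_i) = 0.109×5.75 + 0.151×7.02 = 1.687 m²/day.
Hydraulic gradient i = Δh / L = 5.17 / 785 = 0.006586.
Q = Σ(K_i·b_i) · W · i = 1.687 × 1680 × 0.006586 = 18.66 m³/day.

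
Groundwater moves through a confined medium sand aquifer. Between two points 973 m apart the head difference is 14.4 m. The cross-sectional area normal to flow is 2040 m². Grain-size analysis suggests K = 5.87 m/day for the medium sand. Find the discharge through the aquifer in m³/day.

177

Hydraulic gradient i = Δh / L = 14.4 / 973 = 0.01480.
Darcy's law: Q = K · A · i = 5.870 × 2040 × 0.01480 = 177.2 m³/day.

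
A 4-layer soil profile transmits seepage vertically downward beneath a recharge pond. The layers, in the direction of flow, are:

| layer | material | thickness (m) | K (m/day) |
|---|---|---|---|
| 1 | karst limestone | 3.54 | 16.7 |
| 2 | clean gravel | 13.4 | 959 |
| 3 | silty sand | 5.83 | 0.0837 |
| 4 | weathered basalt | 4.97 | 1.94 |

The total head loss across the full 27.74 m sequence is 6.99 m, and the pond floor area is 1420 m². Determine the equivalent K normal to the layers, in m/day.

0.383

Flow is perpendicular to layering, so the layers act in series and the equivalent K is the thickness-weighted harmonic mean.
Total thickness L = 3.54 + 13.4 + 5.83 + 4.97 = 27.74 m.
Σ(b_i/K_i) = 3.54/16.7 + 13.4/959 + 5.83/0.0837 + 4.97/1.94 = 72.44 d.
K_eq = L / Σ(b_i/K_i) = 27.74 / 72.44 = 0.3829 m/day.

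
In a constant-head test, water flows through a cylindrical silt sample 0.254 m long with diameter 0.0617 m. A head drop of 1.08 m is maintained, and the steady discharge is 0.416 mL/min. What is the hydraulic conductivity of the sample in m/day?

Cross-sectional area A = π·(d/2)² = π × (0.0617/2)² = 0.002990 m².
Convert discharge: 0.416 mL/min = 6.933e-09 m³/s.
Darcy's law rearranged: K = Q·L / (A·Δh) = 6.933e-09 × 0.254 / (0.002990 × 1.08) = 5.454e-07 m/s = 0.04712 m/day.

0.0471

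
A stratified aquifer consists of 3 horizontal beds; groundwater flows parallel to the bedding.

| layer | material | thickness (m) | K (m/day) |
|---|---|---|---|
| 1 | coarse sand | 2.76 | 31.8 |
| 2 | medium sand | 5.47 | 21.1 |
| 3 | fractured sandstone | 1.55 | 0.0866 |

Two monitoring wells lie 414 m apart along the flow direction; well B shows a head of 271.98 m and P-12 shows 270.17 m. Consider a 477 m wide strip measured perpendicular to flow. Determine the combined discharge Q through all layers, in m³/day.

424

Flow is parallel to layering, so each bed carries its own Darcy discharge and the transmissivities add.
Σ(K_i·b_i) = 31.8×2.76 + 21.1×5.47 + 0.0866×1.55 = 203.3 m²/day.
Hydraulic gradient i = (271.98 − 270.17) / 414 = 1.81 / 414 = 0.004372.
Q = Σ(K_i·b_i) · W · i = 203.3 × 477 × 0.004372 = 424.0 m³/day.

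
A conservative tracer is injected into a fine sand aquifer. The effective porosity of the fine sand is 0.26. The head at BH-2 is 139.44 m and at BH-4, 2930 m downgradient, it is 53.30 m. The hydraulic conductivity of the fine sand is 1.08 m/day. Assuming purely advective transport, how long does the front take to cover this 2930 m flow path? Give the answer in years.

65.7

Hydraulic gradient i = (139.44 − 53.30) / 2930 = 86.14 / 2930 = 0.02940.
Darcy flux q = K · i = 1.080 × 0.02940 = 0.03175 m/day.
Seepage velocity v = q / n_e = 0.03175 / 0.26 = 0.1221 m/day.
Travel time t = L / v = 2930 / 0.1221 = 23993 days = 65.69 years.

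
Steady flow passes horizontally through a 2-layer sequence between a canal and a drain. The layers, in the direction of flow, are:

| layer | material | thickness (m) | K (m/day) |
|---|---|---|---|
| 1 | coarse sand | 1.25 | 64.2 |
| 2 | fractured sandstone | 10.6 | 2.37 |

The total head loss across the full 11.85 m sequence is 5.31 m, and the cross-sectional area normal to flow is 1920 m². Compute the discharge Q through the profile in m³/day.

2270

Flow is perpendicular to layering, so the layers act in series and the equivalent K is the thickness-weighted harmonic mean.
Total thickness L = 1.25 + 10.6 = 11.85 m.
Σ(b_i/K_i) = 1.25/64.2 + 10.6/2.37 = 4.492 d.
K_eq = L / Σ(b_i/K_i) = 11.85 / 4.492 = 2.638 m/day.
Q = K_eq · A · (Δh/L) = 2.638 × 1920 × (5.31/11.85) = 2270 m³/day.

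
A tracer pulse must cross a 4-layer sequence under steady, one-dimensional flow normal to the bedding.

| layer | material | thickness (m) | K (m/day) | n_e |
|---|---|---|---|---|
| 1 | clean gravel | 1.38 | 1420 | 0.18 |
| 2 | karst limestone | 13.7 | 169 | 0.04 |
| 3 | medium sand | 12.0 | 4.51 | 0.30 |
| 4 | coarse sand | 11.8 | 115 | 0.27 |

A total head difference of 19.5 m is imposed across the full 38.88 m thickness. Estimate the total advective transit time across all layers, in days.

With flow normal to the layers, continuity requires the same specific discharge q through every layer.
Σ(b_i/K_i) = 1.38/1420 + 13.7/169 + 12.0/4.51 + 11.8/115 = 2.845 d.
q = Δh / Σ(b_i/K_i) = 19.5 / 2.845 = 6.853 m/day.
In each layer the seepage velocity is v_i = q/n_i, so the layer transit time is t_i = b_i·n_i / q:
  layer 1 (clean gravel): t_1 = 1.38 × 0.18 / 6.853 = 0.03625 d
  layer 2 (karst limestone): t_2 = 13.7 × 0.04 / 6.853 = 0.07996 d
  layer 3 (medium sand): t_3 = 12.0 × 0.30 / 6.853 = 0.5253 d
  layer 4 (coarse sand): t_4 = 11.8 × 0.27 / 6.853 = 0.4649 d
Total t = Σ t_i = 1.106 days.

1.11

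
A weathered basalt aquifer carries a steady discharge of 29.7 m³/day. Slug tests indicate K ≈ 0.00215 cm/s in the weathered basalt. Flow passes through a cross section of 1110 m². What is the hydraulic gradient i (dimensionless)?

0.0144

Convert K: 0.00215 cm/s × 864 = 1.858 m/day.
From Q = K·A·i, i = Q / (K·A) = 29.7 / (1.858 × 1110) = 0.01440.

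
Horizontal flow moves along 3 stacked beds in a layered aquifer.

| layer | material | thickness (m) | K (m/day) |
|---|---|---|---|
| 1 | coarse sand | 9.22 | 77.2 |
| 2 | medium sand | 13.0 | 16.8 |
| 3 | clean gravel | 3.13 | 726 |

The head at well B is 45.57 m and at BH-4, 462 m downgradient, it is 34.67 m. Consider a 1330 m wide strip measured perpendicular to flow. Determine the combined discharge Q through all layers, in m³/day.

Flow is parallel to layering, so each bed carries its own Darcy discharge and the transmissivities add.
Σ(K_i·b_i) = 77.2×9.22 + 16.8×13.0 + 726×3.13 = 3203 m²/day.
Hydraulic gradient i = (45.57 − 34.67) / 462 = 10.9 / 462 = 0.02359.
Q = Σ(K_i·b_i) · W · i = 3203 × 1330 × 0.02359 = 1.005e+05 m³/day.

100000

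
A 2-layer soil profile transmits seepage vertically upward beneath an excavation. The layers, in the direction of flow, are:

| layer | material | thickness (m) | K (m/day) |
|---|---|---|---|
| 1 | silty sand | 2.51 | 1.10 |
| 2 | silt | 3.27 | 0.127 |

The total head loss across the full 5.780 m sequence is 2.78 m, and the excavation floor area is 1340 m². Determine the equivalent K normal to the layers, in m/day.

0.206

Flow is perpendicular to layering, so the layers act in series and the equivalent K is the thickness-weighted harmonic mean.
Total thickness L = 2.51 + 3.27 = 5.780 m.
Σ(b_i/K_i) = 2.51/1.10 + 3.27/0.127 = 28.03 d.
K_eq = L / Σ(b_i/K_i) = 5.780 / 28.03 = 0.2062 m/day.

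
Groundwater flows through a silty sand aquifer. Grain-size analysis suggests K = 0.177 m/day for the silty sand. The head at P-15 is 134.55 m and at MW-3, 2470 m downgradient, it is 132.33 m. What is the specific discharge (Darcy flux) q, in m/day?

Hydraulic gradient i = (134.55 − 132.33) / 2470 = 2.22 / 2470 = 0.0008988.
Specific discharge q = K · i = 0.1770 × 0.0008988 = 0.0001591 m/day.

0.000159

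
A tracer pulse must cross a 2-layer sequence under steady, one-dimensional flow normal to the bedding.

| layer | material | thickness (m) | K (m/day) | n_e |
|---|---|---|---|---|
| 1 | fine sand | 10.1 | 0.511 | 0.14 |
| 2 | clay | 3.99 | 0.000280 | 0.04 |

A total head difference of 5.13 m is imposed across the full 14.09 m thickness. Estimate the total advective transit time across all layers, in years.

With flow normal to the layers, continuity requires the same specific discharge q through every layer.
Σ(b_i/K_i) = 10.1/0.511 + 3.99/0.000280 = 14270 d.
q = Δh / Σ(b_i/K_i) = 5.13 / 14270 = 0.0003595 m/day.
In each layer the seepage velocity is v_i = q/n_i, so the layer transit time is t_i = b_i·n_i / q:
  layer 1 (fine sand): t_1 = 10.1 × 0.14 / 0.0003595 = 3933 d
  layer 2 (clay): t_2 = 3.99 × 0.04 / 0.0003595 = 443.9 d
Total t = Σ t_i = 4377 days = 11.98 years.

12.0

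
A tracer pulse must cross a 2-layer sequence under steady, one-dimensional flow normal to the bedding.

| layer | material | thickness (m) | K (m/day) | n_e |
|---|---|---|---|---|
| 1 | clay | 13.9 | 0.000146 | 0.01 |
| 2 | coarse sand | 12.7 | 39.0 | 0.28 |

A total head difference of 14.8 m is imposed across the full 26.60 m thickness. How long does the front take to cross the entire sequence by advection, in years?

65.1

With flow normal to the layers, continuity requires the same specific discharge q through every layer.
Σ(b_i/K_i) = 13.9/0.000146 + 12.7/39.0 = 95206 d.
q = Δh / Σ(b_i/K_i) = 14.8 / 95206 = 0.0001555 m/day.
In each layer the seepage velocity is v_i = q/n_i, so the layer transit time is t_i = b_i·n_i / q:
  layer 1 (clay): t_1 = 13.9 × 0.01 / 0.0001555 = 894.2 d
  layer 2 (coarse sand): t_2 = 12.7 × 0.28 / 0.0001555 = 22875 d
Total t = Σ t_i = 23769 days = 65.08 years.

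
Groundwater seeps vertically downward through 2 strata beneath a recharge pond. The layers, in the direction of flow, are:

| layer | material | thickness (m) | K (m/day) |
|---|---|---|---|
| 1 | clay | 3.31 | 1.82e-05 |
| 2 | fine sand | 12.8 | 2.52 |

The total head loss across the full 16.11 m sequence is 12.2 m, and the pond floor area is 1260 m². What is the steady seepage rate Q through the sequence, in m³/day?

0.0845

Flow is perpendicular to layering, so the layers act in series and the equivalent K is the thickness-weighted harmonic mean.
Total thickness L = 3.31 + 12.8 = 16.11 m.
Σ(b_i/K_i) = 3.31/1.82e-05 + 12.8/2.52 = 1.819e+05 d.
K_eq = L / Σ(b_i/K_i) = 16.11 / 1.819e+05 = 8.858e-05 m/day.
Q = K_eq · A · (Δh/L) = 8.858e-05 × 1260 × (12.2/16.11) = 0.08452 m³/day.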